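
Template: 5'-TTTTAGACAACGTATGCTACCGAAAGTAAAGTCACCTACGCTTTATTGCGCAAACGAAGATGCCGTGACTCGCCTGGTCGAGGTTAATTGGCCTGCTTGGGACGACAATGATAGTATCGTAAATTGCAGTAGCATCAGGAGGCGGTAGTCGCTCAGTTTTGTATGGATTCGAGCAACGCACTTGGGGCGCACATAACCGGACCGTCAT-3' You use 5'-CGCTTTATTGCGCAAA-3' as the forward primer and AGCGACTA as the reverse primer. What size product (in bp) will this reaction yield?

Scanning the template, CGCTTTATTGCGCAAA occurs at positions 39–54; this primer anneals to the bottom strand there with its 3' end pointing downstream.
The reverse primer's reverse complement is TAGTCGCT, which matches the template at positions 146–153.
Product length = (reverse-primer end) − (forward-primer start) + 1 = 153 − 39 + 1 = 115 bp.

115 bp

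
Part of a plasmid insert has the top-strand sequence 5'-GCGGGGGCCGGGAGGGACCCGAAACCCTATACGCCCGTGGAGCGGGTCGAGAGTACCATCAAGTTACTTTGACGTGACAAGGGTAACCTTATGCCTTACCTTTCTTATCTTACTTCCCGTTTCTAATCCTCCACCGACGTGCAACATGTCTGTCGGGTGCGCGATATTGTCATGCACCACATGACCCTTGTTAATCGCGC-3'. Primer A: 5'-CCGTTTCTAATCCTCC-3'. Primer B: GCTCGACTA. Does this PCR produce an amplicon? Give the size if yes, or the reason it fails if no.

No product — primer B has no binding site in the template.

Primer B (GCTCGACTA) does not match the top strand, and its reverse complement TAGTCGAGC does not match either.
With no annealing site for primer B, no amplification occurs.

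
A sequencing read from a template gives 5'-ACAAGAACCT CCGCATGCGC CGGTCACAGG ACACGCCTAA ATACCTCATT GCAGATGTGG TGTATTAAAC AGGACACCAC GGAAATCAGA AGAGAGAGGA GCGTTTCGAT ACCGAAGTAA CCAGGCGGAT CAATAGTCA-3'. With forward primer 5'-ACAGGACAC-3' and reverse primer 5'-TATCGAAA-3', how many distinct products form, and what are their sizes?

Two products: 86 bp, 43 bp

The forward primer ACAGGACAC matches the top strand at positions 26–34, 69–77.
The reverse primer's reverse complement is TTTCGATA, matching at positions 104–111.
Each forward site pairs with the reverse site to give a product ending at position 111: sizes 86, 43 bp.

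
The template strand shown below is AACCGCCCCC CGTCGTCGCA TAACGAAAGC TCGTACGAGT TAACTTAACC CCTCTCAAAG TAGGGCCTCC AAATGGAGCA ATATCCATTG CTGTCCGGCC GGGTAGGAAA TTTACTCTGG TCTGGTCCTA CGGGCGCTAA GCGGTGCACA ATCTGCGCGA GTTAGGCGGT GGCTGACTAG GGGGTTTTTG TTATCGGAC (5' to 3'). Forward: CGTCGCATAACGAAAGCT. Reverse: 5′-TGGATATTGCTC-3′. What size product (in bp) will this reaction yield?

74 bp

Scanning the template, CGTCGCATAACGAAAGCT occurs at positions 14–31; this primer anneals to the bottom strand there with its 3' end pointing downstream.
The reverse primer's reverse complement is GAGCAATATCCA, which matches the template at positions 76–87.
Amplicon spans positions 14–87: 74 bp.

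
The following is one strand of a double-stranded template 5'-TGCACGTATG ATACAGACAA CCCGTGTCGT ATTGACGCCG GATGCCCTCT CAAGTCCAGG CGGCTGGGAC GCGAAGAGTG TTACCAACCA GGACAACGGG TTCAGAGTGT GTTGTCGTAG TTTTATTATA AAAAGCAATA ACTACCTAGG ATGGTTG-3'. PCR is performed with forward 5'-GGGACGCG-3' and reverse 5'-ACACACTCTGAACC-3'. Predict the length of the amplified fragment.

47 bp

The forward primer matches the template at positions 66–73.
Taking the reverse complement of ACACACTCTGAACC gives GGTTCAGAGTGTGT, found at positions 99–112 on the template; the primer anneals here to the top strand with its 3' end pointing upstream.
Product length = (reverse-primer end) − (forward-primer start) + 1 = 112 − 66 + 1 = 47 bp.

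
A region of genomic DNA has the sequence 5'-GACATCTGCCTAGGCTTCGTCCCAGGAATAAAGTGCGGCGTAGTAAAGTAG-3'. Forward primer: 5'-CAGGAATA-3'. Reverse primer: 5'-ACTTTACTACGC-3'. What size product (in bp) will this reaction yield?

27 bp

The forward primer matches the template at positions 23–30.
The reverse primer's reverse complement is GCGTAGTAAAGT, which matches the template at positions 38–49.
Product length = (reverse-primer end) − (forward-primer start) + 1 = 49 − 23 + 1 = 27 bp.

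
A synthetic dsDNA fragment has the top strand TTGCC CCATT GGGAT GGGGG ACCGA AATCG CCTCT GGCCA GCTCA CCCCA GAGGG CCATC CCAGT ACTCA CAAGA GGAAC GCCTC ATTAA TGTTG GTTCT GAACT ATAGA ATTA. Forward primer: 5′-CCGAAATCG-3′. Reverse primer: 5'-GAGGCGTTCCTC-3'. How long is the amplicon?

The forward primer matches the template at positions 22–30.
The reverse primer's reverse complement is GAGGAACGCCTC, which matches the template at positions 74–85.
Product length = (reverse-primer end) − (forward-primer start) + 1 = 85 − 22 + 1 = 64 bp.

64 bp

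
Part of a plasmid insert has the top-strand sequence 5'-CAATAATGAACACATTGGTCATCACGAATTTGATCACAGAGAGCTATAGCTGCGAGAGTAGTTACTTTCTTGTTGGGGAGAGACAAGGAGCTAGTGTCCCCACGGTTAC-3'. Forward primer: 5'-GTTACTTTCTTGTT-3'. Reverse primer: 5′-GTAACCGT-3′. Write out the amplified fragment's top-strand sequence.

Forward primer GTTACTTTCTTGTT is found on the top strand at positions 61–74.
Taking the reverse complement of GTAACCGT gives ACGGTTAC, found at positions 102–109 on the template; the primer anneals here to the top strand with its 3' end pointing upstream.
The product is the template from position 61 through 109 (49 bp).

5'-GTTACTTTCTTGTTGGGGAGAGACAAGGAGCTAGTGTCCCCACGGTTAC-3'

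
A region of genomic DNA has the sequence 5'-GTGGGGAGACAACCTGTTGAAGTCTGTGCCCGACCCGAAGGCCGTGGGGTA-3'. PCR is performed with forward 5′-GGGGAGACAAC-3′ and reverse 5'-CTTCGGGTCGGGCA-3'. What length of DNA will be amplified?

38 bp

Forward primer GGGGAGACAAC is found on the top strand at positions 3–13.
Reverse complement of the reverse primer: TGCCCGACCCGAAG. This occurs on the top strand at positions 27–40.
Amplicon spans positions 3–40: 38 bp.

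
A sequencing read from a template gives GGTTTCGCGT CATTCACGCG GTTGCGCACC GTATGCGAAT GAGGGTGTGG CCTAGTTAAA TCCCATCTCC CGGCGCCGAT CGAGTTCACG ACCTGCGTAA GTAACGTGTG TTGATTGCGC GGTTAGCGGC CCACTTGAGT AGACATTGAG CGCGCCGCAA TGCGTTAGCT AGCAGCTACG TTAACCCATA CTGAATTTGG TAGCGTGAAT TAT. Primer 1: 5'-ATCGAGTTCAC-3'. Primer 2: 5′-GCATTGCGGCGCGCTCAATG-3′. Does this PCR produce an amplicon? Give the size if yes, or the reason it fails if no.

Primer 1 (ATCGAGTTCAC) matches the top strand at positions 79–89; it acts as a forward primer.
Primer 2's reverse complement is CATTGAGCGCGCCGCAATGC, matching the top strand at positions 144–163; it acts as a reverse primer.
The 3' ends face each other across positions 79–163, giving an 85 bp product.

Yes — an 85 bp product.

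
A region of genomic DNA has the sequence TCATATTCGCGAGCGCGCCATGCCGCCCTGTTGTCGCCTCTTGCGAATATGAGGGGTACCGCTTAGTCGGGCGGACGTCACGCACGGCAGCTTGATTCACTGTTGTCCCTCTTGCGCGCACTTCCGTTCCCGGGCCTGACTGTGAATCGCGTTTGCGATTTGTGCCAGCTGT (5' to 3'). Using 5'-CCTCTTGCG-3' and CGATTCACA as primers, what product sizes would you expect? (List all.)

The forward primer CCTCTTGCG matches the top strand at positions 37–45, 108–116.
The reverse primer's reverse complement is TGTGAATCG, matching at positions 141–149.
Each forward site pairs with the reverse site to give a product ending at position 149: sizes 113, 42 bp.

113 bp, 42 bp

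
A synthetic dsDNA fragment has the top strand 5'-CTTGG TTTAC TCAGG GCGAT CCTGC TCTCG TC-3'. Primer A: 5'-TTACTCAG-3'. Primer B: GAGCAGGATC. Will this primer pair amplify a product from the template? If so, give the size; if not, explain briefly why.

Yes — a 21 bp product.

Primer A (TTACTCAG) matches the top strand at positions 7–14; it acts as a forward primer.
Primer B's reverse complement is GATCCTGCTC, matching the top strand at positions 18–27; it acts as a reverse primer.
The 3' ends face each other across positions 7–27, giving a 21 bp product.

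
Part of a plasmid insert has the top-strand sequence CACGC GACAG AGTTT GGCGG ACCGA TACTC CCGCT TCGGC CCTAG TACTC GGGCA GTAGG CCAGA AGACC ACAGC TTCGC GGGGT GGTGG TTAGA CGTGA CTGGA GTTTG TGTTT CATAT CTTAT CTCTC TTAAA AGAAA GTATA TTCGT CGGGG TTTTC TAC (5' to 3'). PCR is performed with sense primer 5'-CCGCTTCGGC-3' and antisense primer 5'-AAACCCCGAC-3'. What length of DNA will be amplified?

Scanning the template, CCGCTTCGGC occurs at positions 31–40; this primer anneals to the bottom strand there with its 3' end pointing downstream.
Taking the reverse complement of AAACCCCGAC gives GTCGGGGTTT, found at positions 149–158 on the template; the primer anneals here to the top strand with its 3' end pointing upstream.
Product length = (reverse-primer end) − (forward-primer start) + 1 = 158 − 31 + 1 = 128 bp.

128 bp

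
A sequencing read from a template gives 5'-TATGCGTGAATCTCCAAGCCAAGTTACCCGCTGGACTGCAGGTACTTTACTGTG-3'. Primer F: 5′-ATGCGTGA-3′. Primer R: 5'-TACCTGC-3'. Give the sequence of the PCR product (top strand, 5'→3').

5'-ATGCGTGAATCTCCAAGCCAAGTTACCCGCTGGACTGCAGGTA-3'

The forward primer matches the template at positions 2–9.
The reverse primer's reverse complement is GCAGGTA, which matches the template at positions 38–44.
The product is the template from position 2 through 44 (43 bp).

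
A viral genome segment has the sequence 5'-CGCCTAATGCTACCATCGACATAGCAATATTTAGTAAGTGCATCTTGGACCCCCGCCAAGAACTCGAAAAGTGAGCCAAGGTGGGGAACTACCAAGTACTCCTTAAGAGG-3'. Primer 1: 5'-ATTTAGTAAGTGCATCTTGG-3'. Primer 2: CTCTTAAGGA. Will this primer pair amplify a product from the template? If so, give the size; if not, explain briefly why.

Yes — an 81 bp product.

Primer 1 (ATTTAGTAAGTGCATCTTGG) matches the top strand at positions 29–48; it acts as a forward primer.
Primer 2's reverse complement is TCCTTAAGAG, matching the top strand at positions 100–109; it acts as a reverse primer.
The 3' ends face each other across positions 29–109, giving an 81 bp product.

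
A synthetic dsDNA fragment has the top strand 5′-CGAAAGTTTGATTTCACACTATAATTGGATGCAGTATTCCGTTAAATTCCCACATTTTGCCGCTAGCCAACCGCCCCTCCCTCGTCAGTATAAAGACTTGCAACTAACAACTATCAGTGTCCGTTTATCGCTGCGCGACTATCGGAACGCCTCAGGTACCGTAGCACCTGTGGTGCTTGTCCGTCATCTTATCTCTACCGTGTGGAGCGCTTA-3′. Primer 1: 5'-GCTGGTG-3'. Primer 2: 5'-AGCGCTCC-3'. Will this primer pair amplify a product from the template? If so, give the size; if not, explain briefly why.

Primer 1 (GCTGGTG) does not match the top strand, and its reverse complement CACCAGC does not match either.
With no annealing site for primer 1, no amplification occurs.

No product — primer 1 has no binding site in the template.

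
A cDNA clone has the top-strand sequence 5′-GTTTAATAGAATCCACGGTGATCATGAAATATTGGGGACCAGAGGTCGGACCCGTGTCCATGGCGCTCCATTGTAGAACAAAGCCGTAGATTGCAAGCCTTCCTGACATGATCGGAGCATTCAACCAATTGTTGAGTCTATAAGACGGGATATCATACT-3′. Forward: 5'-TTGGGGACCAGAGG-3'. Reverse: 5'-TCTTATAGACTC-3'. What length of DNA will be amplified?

The forward primer matches the template at positions 32–45.
The reverse primer's reverse complement is GAGTCTATAAGA, which matches the template at positions 134–145.
Product length = (reverse-primer end) − (forward-primer start) + 1 = 145 − 32 + 1 = 114 bp.

114 bp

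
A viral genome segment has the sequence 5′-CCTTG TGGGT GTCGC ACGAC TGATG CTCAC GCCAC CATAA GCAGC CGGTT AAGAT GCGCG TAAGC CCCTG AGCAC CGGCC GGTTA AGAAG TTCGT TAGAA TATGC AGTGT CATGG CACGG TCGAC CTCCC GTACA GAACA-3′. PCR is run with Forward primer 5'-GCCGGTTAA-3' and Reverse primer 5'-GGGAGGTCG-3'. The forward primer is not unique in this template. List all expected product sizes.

The forward primer GCCGGTTAA matches the top strand at positions 44–52, 78–86.
The reverse primer's reverse complement is CGACCTCCC, matching at positions 122–130.
Each forward site pairs with the reverse site to give a product ending at position 130: sizes 87, 53 bp.

87 bp, 53 bp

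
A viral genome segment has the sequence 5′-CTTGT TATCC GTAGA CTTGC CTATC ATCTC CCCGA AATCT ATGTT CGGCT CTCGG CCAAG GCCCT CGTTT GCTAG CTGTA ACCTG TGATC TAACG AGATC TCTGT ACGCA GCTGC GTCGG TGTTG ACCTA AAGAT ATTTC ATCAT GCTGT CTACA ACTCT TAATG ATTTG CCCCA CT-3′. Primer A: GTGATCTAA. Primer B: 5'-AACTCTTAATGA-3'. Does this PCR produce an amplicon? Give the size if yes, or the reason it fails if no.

No product — both primers anneal to the same strand and extend in the same direction.

Primer A (GTGATCTAA) matches the top strand at positions 85–93 (3' end points downstream).
Primer B (AACTCTTAATGA) also matches the top strand directly, at positions 155–166 — its reverse complement TCATTAAGAGTT is not present.
Both primers anneal to the bottom strand with 3' ends pointing the same way, so neither can prime synthesis back toward the other.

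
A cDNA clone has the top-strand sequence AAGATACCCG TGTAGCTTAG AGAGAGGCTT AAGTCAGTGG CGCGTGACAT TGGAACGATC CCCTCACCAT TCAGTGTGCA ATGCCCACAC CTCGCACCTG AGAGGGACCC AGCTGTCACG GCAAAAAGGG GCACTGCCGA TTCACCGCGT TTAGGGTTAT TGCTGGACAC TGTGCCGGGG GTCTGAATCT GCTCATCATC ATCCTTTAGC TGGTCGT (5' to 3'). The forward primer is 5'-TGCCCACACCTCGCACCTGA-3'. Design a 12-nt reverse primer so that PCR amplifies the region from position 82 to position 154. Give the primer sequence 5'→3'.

The product's 3' end on the top strand is position 154.
The reverse primer anneals to the top strand over positions 143–154, i.e. to CACCGCGTTTAG.
Its sequence written 5'→3' is the reverse complement: CTAAACGCGGTG.

5'-CTAAACGCGGTG-3'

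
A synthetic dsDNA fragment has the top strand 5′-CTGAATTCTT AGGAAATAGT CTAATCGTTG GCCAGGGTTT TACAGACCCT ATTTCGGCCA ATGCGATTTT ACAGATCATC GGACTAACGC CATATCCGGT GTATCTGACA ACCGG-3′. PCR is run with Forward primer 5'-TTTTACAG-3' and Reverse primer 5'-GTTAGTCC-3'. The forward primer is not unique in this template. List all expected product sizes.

The forward primer TTTTACAG matches the top strand at positions 38–45, 67–74.
The reverse primer's reverse complement is GGACTAAC, matching at positions 81–88.
Each forward site pairs with the reverse site to give a product ending at position 88: sizes 51, 22 bp.

51 bp, 22 bp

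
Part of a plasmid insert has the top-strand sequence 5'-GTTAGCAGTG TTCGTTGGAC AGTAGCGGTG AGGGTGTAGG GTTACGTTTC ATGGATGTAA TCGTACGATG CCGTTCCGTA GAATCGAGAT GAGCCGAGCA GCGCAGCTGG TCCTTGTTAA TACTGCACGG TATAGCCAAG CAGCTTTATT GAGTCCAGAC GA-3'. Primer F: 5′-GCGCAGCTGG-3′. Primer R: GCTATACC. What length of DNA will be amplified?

Forward primer GCGCAGCTGG is found on the top strand at positions 101–110.
Reverse complement of the reverse primer: GGTATAGC. This occurs on the top strand at positions 129–136.
The product runs from position 101 to position 136, so its length is 136 − 101 + 1 = 36 bp.

36 bp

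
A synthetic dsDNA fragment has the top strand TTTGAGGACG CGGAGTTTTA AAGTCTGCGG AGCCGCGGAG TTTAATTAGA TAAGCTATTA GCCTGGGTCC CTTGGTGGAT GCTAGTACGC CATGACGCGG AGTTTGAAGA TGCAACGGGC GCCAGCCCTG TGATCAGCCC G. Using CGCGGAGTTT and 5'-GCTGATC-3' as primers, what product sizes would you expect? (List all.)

130 bp, 105 bp, 43 bp

The forward primer CGCGGAGTTT matches the top strand at positions 9–18, 34–43, 96–105.
The reverse primer's reverse complement is GATCAGC, matching at positions 132–138.
Each forward site pairs with the reverse site to give a product ending at position 138: sizes 130, 105, 43 bp.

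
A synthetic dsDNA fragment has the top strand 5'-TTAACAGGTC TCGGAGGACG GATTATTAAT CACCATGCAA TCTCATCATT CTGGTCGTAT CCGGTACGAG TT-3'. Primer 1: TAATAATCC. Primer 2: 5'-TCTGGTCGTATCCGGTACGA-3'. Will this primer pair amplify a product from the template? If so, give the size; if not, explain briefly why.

No product — the primers' 3' ends point away from each other.

Primer 1 (TAATAATCC) has reverse complement GGATTATTA, which matches the top strand at positions 20–28; primer 1 anneals to the top strand there with its 3' end pointing upstream toward position 20.
Primer 2 (TCTGGTCGTATCCGGTACGA) matches the top strand directly at positions 50–69; it anneals to the bottom strand with its 3' end pointing downstream toward position 69.
The 3' ends diverge (primer 1 extends toward position 1, primer 2 toward position 72), so the primers never converge on a shared product.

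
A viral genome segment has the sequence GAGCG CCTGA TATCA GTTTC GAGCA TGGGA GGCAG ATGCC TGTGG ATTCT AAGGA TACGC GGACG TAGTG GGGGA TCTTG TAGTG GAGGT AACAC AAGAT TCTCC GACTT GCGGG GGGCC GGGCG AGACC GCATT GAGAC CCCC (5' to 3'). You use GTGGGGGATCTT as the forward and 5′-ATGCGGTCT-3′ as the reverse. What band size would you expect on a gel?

The forward primer matches the template at positions 68–79.
Reverse complement of the reverse primer: AGACCGCAT. This occurs on the top strand at positions 126–134.
Amplicon spans positions 68–134: 67 bp.

67 bp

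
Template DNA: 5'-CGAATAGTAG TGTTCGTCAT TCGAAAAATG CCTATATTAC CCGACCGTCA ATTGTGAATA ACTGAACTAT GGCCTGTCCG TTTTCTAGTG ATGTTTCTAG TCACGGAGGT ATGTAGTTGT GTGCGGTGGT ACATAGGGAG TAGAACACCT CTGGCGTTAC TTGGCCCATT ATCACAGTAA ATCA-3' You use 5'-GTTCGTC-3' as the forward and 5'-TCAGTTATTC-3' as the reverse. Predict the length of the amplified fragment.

Scanning the template, GTTCGTC occurs at positions 12–18; this primer anneals to the bottom strand there with its 3' end pointing downstream.
The reverse primer's reverse complement is GAATAACTGA, which matches the template at positions 56–65.
Amplicon spans positions 12–65: 54 bp.

54 bp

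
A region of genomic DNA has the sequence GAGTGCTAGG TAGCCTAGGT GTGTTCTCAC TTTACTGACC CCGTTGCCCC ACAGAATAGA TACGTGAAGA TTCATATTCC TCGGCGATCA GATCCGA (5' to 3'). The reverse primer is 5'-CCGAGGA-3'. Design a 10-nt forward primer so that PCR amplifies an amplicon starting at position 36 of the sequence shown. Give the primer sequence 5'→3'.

5'-TGACCCCGTT-3'

The reverse primer's reverse complement TCCTCGG matches the template at positions 78–84; the product starts at position 36.
The forward primer is identical to the top strand over positions 36–45: TGACCCCGTT.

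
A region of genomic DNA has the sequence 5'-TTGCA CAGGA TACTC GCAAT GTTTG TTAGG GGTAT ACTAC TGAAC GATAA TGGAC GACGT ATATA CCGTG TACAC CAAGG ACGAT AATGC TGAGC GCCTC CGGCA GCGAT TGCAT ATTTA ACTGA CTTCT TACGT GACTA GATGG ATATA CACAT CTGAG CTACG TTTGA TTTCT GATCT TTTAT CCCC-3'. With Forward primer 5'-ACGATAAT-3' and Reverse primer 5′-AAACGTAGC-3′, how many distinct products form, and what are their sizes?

Two products: 125 bp, 88 bp

The forward primer ACGATAAT matches the top strand at positions 44–51, 81–88.
The reverse primer's reverse complement is GCTACGTTT, matching at positions 160–168.
Each forward site pairs with the reverse site to give a product ending at position 168: sizes 125, 88 bp.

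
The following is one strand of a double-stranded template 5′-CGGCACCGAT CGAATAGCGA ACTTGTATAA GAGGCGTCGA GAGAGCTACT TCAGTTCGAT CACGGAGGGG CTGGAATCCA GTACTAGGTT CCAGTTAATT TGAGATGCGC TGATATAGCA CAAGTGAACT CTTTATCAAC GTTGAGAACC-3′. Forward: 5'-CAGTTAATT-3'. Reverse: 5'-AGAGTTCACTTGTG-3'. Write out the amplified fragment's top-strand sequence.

5'-CAGTTAATTTGAGATGCGCTGATATAGCACAAGTGAACTCT-3'

The forward primer matches the template at positions 92–100.
Reverse complement of the reverse primer: CACAAGTGAACTCT. This occurs on the top strand at positions 119–132.
The product is the template from position 92 through 132 (41 bp).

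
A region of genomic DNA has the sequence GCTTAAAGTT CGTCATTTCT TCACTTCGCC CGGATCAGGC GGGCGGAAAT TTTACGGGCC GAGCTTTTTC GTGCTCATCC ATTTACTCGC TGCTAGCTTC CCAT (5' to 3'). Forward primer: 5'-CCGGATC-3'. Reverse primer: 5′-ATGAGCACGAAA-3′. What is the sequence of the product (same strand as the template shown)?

5'-CCGGATCAGGCGGGCGGAAATTTTACGGGCCGAGCTTTTTCGTGCTCAT-3'

Scanning the template, CCGGATC occurs at positions 30–36; this primer anneals to the bottom strand there with its 3' end pointing downstream.
Taking the reverse complement of ATGAGCACGAAA gives TTTCGTGCTCAT, found at positions 67–78 on the template; the primer anneals here to the top strand with its 3' end pointing upstream.
The product is the template from position 30 through 78 (49 bp).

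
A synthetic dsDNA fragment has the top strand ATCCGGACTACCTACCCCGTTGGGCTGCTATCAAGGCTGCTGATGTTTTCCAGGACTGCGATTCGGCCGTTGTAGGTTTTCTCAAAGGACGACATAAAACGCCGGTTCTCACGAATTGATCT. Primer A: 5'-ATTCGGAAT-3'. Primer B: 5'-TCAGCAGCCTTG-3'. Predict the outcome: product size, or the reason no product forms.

No product — primer A has no binding site in the template.

Primer A (ATTCGGAAT) does not match the top strand, and its reverse complement ATTCCGAAT does not match either.
With no annealing site for primer A, no amplification occurs.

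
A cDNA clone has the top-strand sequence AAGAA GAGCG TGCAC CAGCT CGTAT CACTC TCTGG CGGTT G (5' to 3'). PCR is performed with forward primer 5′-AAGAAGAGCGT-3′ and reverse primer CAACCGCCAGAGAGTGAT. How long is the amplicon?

The forward primer matches the template at positions 1–11.
Reverse complement of the reverse primer: ATCACTCTCTGGCGGTTG. This occurs on the top strand at positions 24–41.
The product runs from position 1 to position 41, so its length is 41 − 1 + 1 = 41 bp.

41 bp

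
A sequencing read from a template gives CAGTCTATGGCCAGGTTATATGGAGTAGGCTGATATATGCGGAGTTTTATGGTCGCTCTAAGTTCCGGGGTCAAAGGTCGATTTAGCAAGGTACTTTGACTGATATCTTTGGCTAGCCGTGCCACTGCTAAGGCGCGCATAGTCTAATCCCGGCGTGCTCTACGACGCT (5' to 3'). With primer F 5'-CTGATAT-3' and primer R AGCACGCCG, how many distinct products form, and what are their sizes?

The forward primer CTGATAT matches the top strand at positions 30–36, 100–106.
The reverse primer's reverse complement is CGGCGTGCT, matching at positions 151–159.
Each forward site pairs with the reverse site to give a product ending at position 159: sizes 130, 60 bp.

Two products: 130 bp, 60 bp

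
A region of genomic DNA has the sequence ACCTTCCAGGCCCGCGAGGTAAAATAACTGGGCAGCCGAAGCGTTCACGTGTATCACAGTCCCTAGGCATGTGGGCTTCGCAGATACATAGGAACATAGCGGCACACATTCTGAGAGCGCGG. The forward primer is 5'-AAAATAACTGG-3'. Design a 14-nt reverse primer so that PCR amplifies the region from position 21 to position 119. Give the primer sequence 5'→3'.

5'-CGCTCTCAGAATGT-3'

The product's 3' end on the top strand is position 119.
The reverse primer anneals to the top strand over positions 106–119, i.e. to ACATTCTGAGAGCG.
Its sequence written 5'→3' is the reverse complement: CGCTCTCAGAATGT.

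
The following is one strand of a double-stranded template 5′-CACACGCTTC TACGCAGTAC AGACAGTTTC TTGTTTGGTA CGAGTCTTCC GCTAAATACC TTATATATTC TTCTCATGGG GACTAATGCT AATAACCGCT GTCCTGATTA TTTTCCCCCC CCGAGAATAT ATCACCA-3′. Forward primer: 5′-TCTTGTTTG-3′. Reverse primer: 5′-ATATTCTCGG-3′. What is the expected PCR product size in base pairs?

102 bp

Scanning the template, TCTTGTTTG occurs at positions 29–37; this primer anneals to the bottom strand there with its 3' end pointing downstream.
Taking the reverse complement of ATATTCTCGG gives CCGAGAATAT, found at positions 121–130 on the template; the primer anneals here to the top strand with its 3' end pointing upstream.
Amplicon spans positions 29–130: 102 bp.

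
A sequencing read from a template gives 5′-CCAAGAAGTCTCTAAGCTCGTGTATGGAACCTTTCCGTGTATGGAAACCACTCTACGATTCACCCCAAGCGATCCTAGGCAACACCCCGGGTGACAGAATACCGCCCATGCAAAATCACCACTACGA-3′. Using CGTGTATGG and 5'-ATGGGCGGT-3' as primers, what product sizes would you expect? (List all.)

91 bp, 74 bp

The forward primer CGTGTATGG matches the top strand at positions 19–27, 36–44.
The reverse primer's reverse complement is ACCGCCCAT, matching at positions 101–109.
Each forward site pairs with the reverse site to give a product ending at position 109: sizes 91, 74 bp.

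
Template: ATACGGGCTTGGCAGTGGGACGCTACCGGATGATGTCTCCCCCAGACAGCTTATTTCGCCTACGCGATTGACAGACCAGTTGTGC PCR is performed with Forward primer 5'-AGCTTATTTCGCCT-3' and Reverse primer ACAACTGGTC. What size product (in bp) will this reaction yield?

Scanning the template, AGCTTATTTCGCCT occurs at positions 48–61; this primer anneals to the bottom strand there with its 3' end pointing downstream.
The reverse primer's reverse complement is GACCAGTTGT, which matches the template at positions 74–83.
Product length = (reverse-primer end) − (forward-primer start) + 1 = 83 − 48 + 1 = 36 bp.

36 bp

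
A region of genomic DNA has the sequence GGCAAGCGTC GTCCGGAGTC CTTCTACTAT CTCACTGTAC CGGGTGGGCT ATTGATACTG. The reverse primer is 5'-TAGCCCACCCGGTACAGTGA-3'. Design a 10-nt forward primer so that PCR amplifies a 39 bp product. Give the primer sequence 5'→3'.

The reverse primer's reverse complement TCACTGTACCGGGTGGGCTA matches the template at positions 32–51, so the product ends at position 51.
A 39 bp product then starts at position 51 − 39 + 1 = 13.
The forward primer is identical to the top strand there: CCGGAGTCCT.

5'-CCGGAGTCCT-3'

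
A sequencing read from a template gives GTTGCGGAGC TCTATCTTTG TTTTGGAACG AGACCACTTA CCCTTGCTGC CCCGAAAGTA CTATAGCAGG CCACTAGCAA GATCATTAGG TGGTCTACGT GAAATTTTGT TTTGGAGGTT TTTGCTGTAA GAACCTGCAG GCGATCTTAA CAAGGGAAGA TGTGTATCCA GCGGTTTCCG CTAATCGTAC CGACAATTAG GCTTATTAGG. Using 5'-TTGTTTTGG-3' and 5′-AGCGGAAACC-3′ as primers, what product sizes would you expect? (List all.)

165 bp, 76 bp

The forward primer TTGTTTTGG matches the top strand at positions 18–26, 107–115.
The reverse primer's reverse complement is GGTTTCCGCT, matching at positions 173–182.
Each forward site pairs with the reverse site to give a product ending at position 182: sizes 165, 76 bp.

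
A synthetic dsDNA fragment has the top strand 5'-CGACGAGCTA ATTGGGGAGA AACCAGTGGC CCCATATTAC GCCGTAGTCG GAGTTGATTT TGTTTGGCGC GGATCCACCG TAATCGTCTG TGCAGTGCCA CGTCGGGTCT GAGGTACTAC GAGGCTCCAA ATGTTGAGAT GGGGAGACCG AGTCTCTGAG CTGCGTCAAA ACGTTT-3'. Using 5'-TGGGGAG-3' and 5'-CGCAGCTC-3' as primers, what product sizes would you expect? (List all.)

153 bp, 26 bp

The forward primer TGGGGAG matches the top strand at positions 13–19, 140–146.
The reverse primer's reverse complement is GAGCTGCG, matching at positions 158–165.
Each forward site pairs with the reverse site to give a product ending at position 165: sizes 153, 26 bp.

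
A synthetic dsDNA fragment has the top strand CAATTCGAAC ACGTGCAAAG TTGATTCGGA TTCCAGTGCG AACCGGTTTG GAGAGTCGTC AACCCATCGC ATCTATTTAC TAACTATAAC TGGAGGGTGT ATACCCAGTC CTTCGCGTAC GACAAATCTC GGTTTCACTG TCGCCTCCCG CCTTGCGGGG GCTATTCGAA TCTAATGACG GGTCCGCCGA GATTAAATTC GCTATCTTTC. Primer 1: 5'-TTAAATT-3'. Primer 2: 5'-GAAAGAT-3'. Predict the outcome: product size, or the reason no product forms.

Yes — an 18 bp product.

Primer 1 (TTAAATT) matches the top strand at positions 193–199; it acts as a forward primer.
Primer 2's reverse complement is ATCTTTC, matching the top strand at positions 204–210; it acts as a reverse primer.
The 3' ends face each other across positions 193–210, giving an 18 bp product.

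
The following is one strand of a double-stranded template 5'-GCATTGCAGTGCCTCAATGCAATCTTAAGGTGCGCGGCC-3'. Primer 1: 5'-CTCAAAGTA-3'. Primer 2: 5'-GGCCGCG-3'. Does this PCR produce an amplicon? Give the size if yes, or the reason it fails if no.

Primer 1 (CTCAAAGTA) does not match the top strand, and its reverse complement TACTTTGAG does not match either.
With no annealing site for primer 1, no amplification occurs.

No product — primer 1 has no binding site in the template.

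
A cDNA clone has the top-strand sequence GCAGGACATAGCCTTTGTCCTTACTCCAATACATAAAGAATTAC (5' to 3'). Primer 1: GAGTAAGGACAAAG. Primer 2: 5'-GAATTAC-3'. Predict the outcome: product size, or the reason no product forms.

No product — the primers' 3' ends point away from each other.

Primer 1 (GAGTAAGGACAAAG) has reverse complement CTTTGTCCTTACTC, which matches the top strand at positions 13–26; primer 1 anneals to the top strand there with its 3' end pointing upstream toward position 13.
Primer 2 (GAATTAC) matches the top strand directly at positions 38–44; it anneals to the bottom strand with its 3' end pointing downstream toward position 44.
The 3' ends diverge (primer 1 extends toward position 1, primer 2 toward position 44), so the primers never converge on a shared product.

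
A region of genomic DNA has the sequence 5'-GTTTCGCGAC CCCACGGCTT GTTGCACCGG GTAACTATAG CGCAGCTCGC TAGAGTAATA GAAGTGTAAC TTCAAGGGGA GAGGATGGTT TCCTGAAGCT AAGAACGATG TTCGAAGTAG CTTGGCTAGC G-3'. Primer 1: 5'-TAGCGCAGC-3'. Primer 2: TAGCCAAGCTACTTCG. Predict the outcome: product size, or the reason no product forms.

Yes — a 91 bp product.

Primer 1 (TAGCGCAGC) matches the top strand at positions 38–46; it acts as a forward primer.
Primer 2's reverse complement is CGAAGTAGCTTGGCTA, matching the top strand at positions 113–128; it acts as a reverse primer.
The 3' ends face each other across positions 38–128, giving a 91 bp product.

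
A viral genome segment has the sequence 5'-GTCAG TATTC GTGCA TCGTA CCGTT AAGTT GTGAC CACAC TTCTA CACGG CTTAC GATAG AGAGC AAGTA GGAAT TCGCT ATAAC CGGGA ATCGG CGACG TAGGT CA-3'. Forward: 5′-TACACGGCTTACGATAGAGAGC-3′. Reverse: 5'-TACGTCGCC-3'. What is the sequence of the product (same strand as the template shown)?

5'-TACACGGCTTACGATAGAGAGCAAGTAGGAATTCGCTATAACCGGGAATCGGCGACGTA-3'

The forward primer matches the template at positions 44–65.
Taking the reverse complement of TACGTCGCC gives GGCGACGTA, found at positions 94–102 on the template; the primer anneals here to the top strand with its 3' end pointing upstream.
The product is the template from position 44 through 102 (59 bp).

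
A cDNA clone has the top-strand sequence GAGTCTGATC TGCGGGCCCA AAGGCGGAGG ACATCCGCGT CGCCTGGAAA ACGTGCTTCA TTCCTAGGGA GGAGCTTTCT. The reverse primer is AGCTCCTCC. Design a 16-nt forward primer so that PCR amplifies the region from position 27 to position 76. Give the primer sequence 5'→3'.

The reverse primer's reverse complement GGAGGAGCT matches the template at positions 68–76; the product starts at position 27.
The forward primer is identical to the top strand over positions 27–42: GAGGACATCCGCGTCG.

5'-GAGGACATCCGCGTCG-3'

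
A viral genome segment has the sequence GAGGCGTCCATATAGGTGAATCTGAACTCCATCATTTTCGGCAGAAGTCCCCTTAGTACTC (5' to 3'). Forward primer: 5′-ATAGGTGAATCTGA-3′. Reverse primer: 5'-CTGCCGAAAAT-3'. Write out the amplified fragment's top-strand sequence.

5'-ATAGGTGAATCTGAACTCCATCATTTTCGGCAG-3'

The forward primer matches the template at positions 12–25.
Reverse complement of the reverse primer: ATTTTCGGCAG. This occurs on the top strand at positions 34–44.
The product is the template from position 12 through 44 (33 bp).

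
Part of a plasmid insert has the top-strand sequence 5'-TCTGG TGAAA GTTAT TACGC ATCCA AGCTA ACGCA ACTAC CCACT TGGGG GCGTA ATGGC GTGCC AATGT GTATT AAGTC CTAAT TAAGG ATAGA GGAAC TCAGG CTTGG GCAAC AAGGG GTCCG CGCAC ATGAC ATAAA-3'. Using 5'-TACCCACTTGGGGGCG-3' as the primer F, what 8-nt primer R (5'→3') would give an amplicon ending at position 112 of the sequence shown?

The forward primer binds at positions 38–53; the product's 3' end on the top strand is position 112.
The reverse primer anneals to the top strand over positions 105–112, i.e. to GCTTGGGC.
Its sequence written 5'→3' is the reverse complement: GCCCAAGC.

5'-GCCCAAGC-3'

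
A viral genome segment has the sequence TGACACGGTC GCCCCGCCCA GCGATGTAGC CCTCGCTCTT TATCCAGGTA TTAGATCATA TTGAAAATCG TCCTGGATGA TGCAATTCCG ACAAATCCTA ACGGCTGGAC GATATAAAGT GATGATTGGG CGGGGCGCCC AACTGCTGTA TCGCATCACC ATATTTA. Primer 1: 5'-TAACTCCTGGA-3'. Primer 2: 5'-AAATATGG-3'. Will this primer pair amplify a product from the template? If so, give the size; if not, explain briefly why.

No product — primer 1 has no binding site in the template.

Primer 1 (TAACTCCTGGA) does not match the top strand, and its reverse complement TCCAGGAGTTA does not match either.
With no annealing site for primer 1, no amplification occurs.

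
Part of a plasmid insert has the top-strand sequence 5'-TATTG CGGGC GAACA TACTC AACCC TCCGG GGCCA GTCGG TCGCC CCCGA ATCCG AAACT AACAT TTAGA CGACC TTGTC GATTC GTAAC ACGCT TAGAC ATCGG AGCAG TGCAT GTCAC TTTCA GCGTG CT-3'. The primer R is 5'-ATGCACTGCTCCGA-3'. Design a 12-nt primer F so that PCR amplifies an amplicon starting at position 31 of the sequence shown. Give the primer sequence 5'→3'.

5'-GGCCAGTCGGTC-3'

The reverse primer's reverse complement TCGGAGCAGTGCAT matches the template at positions 102–115; the product starts at position 31.
The forward primer is identical to the top strand over positions 31–42: GGCCAGTCGGTC.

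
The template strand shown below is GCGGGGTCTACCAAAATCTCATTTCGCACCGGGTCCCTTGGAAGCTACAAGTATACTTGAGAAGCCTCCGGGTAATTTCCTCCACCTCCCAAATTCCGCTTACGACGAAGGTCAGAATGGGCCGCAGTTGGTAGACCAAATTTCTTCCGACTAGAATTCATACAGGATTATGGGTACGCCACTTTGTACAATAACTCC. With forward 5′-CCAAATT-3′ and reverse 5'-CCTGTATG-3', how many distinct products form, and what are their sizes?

Two products: 78 bp, 31 bp

The forward primer CCAAATT matches the top strand at positions 89–95, 136–142.
The reverse primer's reverse complement is CATACAGG, matching at positions 159–166.
Each forward site pairs with the reverse site to give a product ending at position 166: sizes 78, 31 bp.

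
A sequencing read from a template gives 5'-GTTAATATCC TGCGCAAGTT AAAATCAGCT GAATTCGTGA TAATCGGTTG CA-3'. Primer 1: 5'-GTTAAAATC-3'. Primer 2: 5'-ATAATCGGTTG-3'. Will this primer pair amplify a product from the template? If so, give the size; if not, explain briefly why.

Primer 1 (GTTAAAATC) matches the top strand at positions 18–26 (3' end points downstream).
Primer 2 (ATAATCGGTTG) also matches the top strand directly, at positions 40–50 — its reverse complement CAACCGATTAT is not present.
Both primers anneal to the bottom strand with 3' ends pointing the same way, so neither can prime synthesis back toward the other.

No product — both primers anneal to the same strand and extend in the same direction.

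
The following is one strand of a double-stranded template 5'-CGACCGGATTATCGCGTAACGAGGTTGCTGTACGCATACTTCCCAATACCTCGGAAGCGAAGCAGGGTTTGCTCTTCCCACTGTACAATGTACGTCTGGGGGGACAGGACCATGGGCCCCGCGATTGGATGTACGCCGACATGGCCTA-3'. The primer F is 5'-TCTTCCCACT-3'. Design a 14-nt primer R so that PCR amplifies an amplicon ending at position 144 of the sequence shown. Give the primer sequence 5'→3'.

The forward primer binds at positions 73–82; the product's 3' end on the top strand is position 144.
The reverse primer anneals to the top strand over positions 131–144, i.e. to GTACGCCGACATGG.
Its sequence written 5'→3' is the reverse complement: CCATGTCGGCGTAC.

5'-CCATGTCGGCGTAC-3'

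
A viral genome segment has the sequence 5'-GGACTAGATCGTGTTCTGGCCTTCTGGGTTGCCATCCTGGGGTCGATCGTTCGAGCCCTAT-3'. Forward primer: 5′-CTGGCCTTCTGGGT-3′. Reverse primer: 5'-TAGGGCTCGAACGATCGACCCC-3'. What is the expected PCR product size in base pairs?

The forward primer matches the template at positions 16–29.
Taking the reverse complement of TAGGGCTCGAACGATCGACCCC gives GGGGTCGATCGTTCGAGCCCTA, found at positions 39–60 on the template; the primer anneals here to the top strand with its 3' end pointing upstream.
Product length = (reverse-primer end) − (forward-primer start) + 1 = 60 − 16 + 1 = 45 bp.

45 bp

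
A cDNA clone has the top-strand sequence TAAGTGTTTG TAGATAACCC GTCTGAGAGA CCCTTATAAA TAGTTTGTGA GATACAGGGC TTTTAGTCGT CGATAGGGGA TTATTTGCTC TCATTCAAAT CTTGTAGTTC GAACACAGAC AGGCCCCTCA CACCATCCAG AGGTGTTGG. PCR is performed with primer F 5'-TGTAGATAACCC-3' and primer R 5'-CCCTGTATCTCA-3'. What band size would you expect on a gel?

51 bp

Scanning the template, TGTAGATAACCC occurs at positions 9–20; this primer anneals to the bottom strand there with its 3' end pointing downstream.
Taking the reverse complement of CCCTGTATCTCA gives TGAGATACAGGG, found at positions 48–59 on the template; the primer anneals here to the top strand with its 3' end pointing upstream.
The product runs from position 9 to position 59, so its length is 59 − 9 + 1 = 51 bp.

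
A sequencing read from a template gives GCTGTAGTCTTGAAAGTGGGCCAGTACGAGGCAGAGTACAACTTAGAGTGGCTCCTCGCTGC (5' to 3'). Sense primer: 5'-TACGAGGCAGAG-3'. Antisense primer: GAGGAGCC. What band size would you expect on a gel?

Scanning the template, TACGAGGCAGAG occurs at positions 25–36; this primer anneals to the bottom strand there with its 3' end pointing downstream.
Reverse complement of the reverse primer: GGCTCCTC. This occurs on the top strand at positions 50–57.
Product length = (reverse-primer end) − (forward-primer start) + 1 = 57 − 25 + 1 = 33 bp.

33 bp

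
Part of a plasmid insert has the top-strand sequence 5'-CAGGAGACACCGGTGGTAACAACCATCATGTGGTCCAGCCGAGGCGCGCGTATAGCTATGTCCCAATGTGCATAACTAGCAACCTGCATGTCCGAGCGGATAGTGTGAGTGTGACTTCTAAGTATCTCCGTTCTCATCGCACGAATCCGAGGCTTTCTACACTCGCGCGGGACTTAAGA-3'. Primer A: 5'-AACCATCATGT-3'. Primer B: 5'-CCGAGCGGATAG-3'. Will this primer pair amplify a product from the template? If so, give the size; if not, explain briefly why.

Primer A (AACCATCATGT) matches the top strand at positions 21–31 (3' end points downstream).
Primer B (CCGAGCGGATAG) also matches the top strand directly, at positions 92–103 — its reverse complement CTATCCGCTCGG is not present.
Both primers anneal to the bottom strand with 3' ends pointing the same way, so neither can prime synthesis back toward the other.

No product — both primers anneal to the same strand and extend in the same direction.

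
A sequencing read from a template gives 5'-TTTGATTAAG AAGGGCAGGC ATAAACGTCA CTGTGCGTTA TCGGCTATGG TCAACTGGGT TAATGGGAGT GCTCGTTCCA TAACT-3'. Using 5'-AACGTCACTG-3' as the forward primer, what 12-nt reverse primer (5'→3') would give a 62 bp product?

5'-AGTTATGGAACG-3'

The forward primer binds at positions 24–33, so a 62 bp product ends at position 24 + 62 − 1 = 85.
The reverse primer anneals to the top strand over positions 74–85, i.e. to CGTTCCATAACT.
Its sequence written 5'→3' is the reverse complement: AGTTATGGAACG.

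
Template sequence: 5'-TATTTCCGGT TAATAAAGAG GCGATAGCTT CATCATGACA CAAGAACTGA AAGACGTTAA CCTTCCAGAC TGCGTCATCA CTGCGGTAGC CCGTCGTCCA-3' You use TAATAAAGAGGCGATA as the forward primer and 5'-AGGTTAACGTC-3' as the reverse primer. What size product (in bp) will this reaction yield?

The forward primer matches the template at positions 11–26.
Taking the reverse complement of AGGTTAACGTC gives GACGTTAACCT, found at positions 53–63 on the template; the primer anneals here to the top strand with its 3' end pointing upstream.
Amplicon spans positions 11–63: 53 bp.

53 bp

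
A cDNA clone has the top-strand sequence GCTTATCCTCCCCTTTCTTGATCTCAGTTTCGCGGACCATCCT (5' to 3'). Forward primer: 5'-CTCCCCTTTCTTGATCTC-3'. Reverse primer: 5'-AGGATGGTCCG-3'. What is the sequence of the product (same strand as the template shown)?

Forward primer CTCCCCTTTCTTGATCTC is found on the top strand at positions 8–25.
Taking the reverse complement of AGGATGGTCCG gives CGGACCATCCT, found at positions 33–43 on the template; the primer anneals here to the top strand with its 3' end pointing upstream.
The product is the template from position 8 through 43 (36 bp).

5'-CTCCCCTTTCTTGATCTCAGTTTCGCGGACCATCCT-3'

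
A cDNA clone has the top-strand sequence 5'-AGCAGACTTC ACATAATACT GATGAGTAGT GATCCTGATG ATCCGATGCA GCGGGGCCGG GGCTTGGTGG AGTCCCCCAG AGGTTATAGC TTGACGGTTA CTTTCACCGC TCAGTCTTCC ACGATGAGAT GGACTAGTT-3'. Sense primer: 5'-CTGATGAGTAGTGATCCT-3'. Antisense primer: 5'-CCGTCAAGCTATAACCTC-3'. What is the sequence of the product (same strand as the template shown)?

5'-CTGATGAGTAGTGATCCTGATGATCCGATGCAGCGGGGCCGGGGCTTGGTGGAGTCCCCCAGAGGTTATAGCTTGACGG-3'

The forward primer matches the template at positions 19–36.
Taking the reverse complement of CCGTCAAGCTATAACCTC gives GAGGTTATAGCTTGACGG, found at positions 80–97 on the template; the primer anneals here to the top strand with its 3' end pointing upstream.
The product is the template from position 19 through 97 (79 bp).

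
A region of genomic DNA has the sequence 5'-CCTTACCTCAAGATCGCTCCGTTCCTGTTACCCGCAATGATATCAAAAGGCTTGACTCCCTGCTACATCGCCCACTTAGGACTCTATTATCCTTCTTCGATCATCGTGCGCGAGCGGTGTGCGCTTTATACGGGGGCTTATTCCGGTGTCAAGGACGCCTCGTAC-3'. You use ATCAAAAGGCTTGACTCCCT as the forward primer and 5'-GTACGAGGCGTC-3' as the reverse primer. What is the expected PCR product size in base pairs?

124 bp

The forward primer matches the template at positions 42–61.
Reverse complement of the reverse primer: GACGCCTCGTAC. This occurs on the top strand at positions 154–165.
Amplicon spans positions 42–165: 124 bp.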